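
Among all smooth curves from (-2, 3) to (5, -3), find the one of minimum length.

Arc-length functional: J[y] = ∫ sqrt(1 + (y')^2) dx.
Lagrangian L = sqrt(1 + (y')^2) has no explicit y dependence, so ∂L/∂y = 0 and the Euler-Lagrange equation gives
    d/dx( y' / sqrt(1 + (y')^2) ) = 0  ⇒  y' / sqrt(1 + (y')^2) = const.
Hence y' is constant, so y(x) is affine.
Fitting the endpoints (-2, 3) and (5, -3):
    slope m = ((-3) − 3) / (5 − (-2)) = -6/7,
    intercept c = 3 − m·(-2) = 9/7.
Extremal: y(x) = (-6/7) x + 9/7.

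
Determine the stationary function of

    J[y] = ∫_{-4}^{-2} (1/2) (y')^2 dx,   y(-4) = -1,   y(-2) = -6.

The Lagrangian is L = (1/2) (y')^2.
Compute ∂L/∂y = 0, ∂L/∂y' = y'.
The Euler-Lagrange equation d/dx(∂L/∂y') − ∂L/∂y = 0 reduces to
    y'' = 0.
Its general solution is
    y(x) = A x + B,
with A, B fixed by the endpoint conditions.
Applying the endpoint conditions y(-4) = -1 and y(-2) = -6: solve A·-4 + B = -1 and A·-2 + B = -6. Subtracting gives A(-2 − -4) = -6 − -1, so A = -5/2, and B = -1 − A·-4 = -11. Therefore
    y(x) = (-5/2) x - 11.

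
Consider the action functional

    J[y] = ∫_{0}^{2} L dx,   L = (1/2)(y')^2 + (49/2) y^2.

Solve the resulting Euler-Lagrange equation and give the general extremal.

The Lagrangian is L = (1/2)(y')^2 + (49/2) y^2.
∂L/∂y = 49y.
∂L/∂y' = y'.
The Euler-Lagrange equation d/dx(∂L/∂y') − ∂L/∂y = 0 becomes:
    y'' - 49 y = 0
General solution: y(x) = A e^(7x) + B e^(-7x), where A and B are arbitrary constants fixed by the endpoint conditions.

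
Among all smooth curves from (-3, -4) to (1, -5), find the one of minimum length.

Arc-length functional: J[y] = ∫ sqrt(1 + (y')^2) dx.
Lagrangian L = sqrt(1 + (y')^2) has no explicit y dependence, so ∂L/∂y = 0 and the Euler-Lagrange equation gives
    d/dx( y' / sqrt(1 + (y')^2) ) = 0  ⇒  y' / sqrt(1 + (y')^2) = const.
Hence y' is constant, so y(x) is affine.
Fitting the endpoints (-3, -4) and (1, -5):
    slope m = ((-5) − (-4)) / (1 − (-3)) = -1/4,
    intercept c = (-4) − m·(-3) = -19/4.
Extremal: y(x) = (-1/4) x - 19/4.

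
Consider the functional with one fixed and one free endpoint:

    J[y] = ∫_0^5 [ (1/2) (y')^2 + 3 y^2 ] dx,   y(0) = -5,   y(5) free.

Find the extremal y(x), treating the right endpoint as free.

The Lagrangian L = (1/2) (y')^2 + 3 y^2 gives
    ∂L/∂y = 6 y,   ∂L/∂y' = y'.
Euler-Lagrange: y'' − 6 y = 0.
With k = sqrt(6), the general solution is
    y(x) = A cosh(sqrt(6) x) + B sinh(sqrt(6) x).
Fixed left endpoint y(0) = -5 ⇒ A = -5.
The right endpoint x = 5 is free, so the natural (transversality) condition is ∂L/∂y' |_{x=5} = 0, i.e. y'(5) = 0.
Compute y'(x) = A k sinh(k x) + B k cosh(k x), so
    y'(5) = A k sinh(k·5) + B k cosh(k·5) = 0
    ⇒ B = −A tanh(k·5) = 5 tanh(sqrt(6)·5).
Therefore the extremal is
    y(x) = −5 cosh(sqrt(6) x) + 5 tanh(sqrt(6)·5) sinh(sqrt(6) x).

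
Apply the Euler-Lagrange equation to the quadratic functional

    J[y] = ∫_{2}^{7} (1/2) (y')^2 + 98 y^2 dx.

The Lagrangian is L = (1/2) (y')^2 + 98 y^2.
Compute ∂L/∂y = 196y, ∂L/∂y' = y'.
The Euler-Lagrange equation d/dx(∂L/∂y') − ∂L/∂y = 0 reduces to
    y'' − 196 y = 0.
Its general solution is
    y(x) = A e^(14x) + B e^(−14x),
with A, B fixed by the endpoint conditions.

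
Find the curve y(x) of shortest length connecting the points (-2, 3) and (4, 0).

Arc-length functional: J[y] = ∫ sqrt(1 + (y')^2) dx.
Lagrangian L = sqrt(1 + (y')^2) has no explicit y dependence, so ∂L/∂y = 0 and the Euler-Lagrange equation gives
    d/dx( y' / sqrt(1 + (y')^2) ) = 0  ⇒  y' / sqrt(1 + (y')^2) = const.
Hence y' is constant, so y(x) is affine.
Fitting the endpoints (-2, 3) and (4, 0):
    slope m = (0 − 3) / (4 − (-2)) = -1/2,
    intercept c = 3 − m·(-2) = 2.
Extremal: y(x) = (-1/2) x + 2.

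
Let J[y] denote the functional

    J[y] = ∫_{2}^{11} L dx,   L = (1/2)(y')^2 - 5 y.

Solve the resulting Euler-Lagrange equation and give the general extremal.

The Lagrangian is L = (1/2)(y')^2 - 5 y.
∂L/∂y = -5.
∂L/∂y' = y'.
The Euler-Lagrange equation d/dx(∂L/∂y') − ∂L/∂y = 0 becomes:
    y'' + 5 = 0
General solution: y(x) = -(5/2) x^2 + A x + B, where A and B are arbitrary constants fixed by the endpoint conditions.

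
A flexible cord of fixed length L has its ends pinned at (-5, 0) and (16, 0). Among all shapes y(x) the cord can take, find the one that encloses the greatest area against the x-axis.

Set up the augmented Lagrangian using a multiplier λ for the length constraint:
    F(y, y') = y − λ sqrt(1 + y'^2).
F has no explicit x dependence, so the Beltrami identity yields a first integral
    F − y' ∂F/∂y' = C.
Compute ∂F/∂y' = −λ y' / sqrt(1 + y'^2). Then
    y − λ sqrt(1 + y'^2) + λ y'^2 / sqrt(1 + y'^2) = C
    ⇒  y − λ / sqrt(1 + y'^2) = C.
Solving for y' and integrating gives
    (x − a)^2 + (y − b)^2 = λ^2,
a circular arc of radius λ. The constants a, b are determined by the endpoint conditions y(-5) = y(16) = 0, and λ is fixed implicitly by the length constraint
    ∫_{-5}^{16} sqrt(1 + y'^2) dx = L.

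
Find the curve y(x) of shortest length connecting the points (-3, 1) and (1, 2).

Arc-length functional: J[y] = ∫ sqrt(1 + (y')^2) dx.
Lagrangian L = sqrt(1 + (y')^2) has no explicit y dependence, so ∂L/∂y = 0 and the Euler-Lagrange equation gives
    d/dx( y' / sqrt(1 + (y')^2) ) = 0  ⇒  y' / sqrt(1 + (y')^2) = const.
Hence y' is constant, so y(x) is affine.
Fitting the endpoints (-3, 1) and (1, 2):
    slope m = (2 − 1) / (1 − (-3)) = 1/4,
    intercept c = 1 − m·(-3) = 7/4.
Extremal: y(x) = (1/4) x + 7/4.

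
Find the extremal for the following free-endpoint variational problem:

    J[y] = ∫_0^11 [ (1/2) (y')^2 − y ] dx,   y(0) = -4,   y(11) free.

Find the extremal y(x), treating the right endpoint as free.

The Lagrangian L = (1/2) (y')^2 − y gives
    ∂L/∂y = −1,   ∂L/∂y' = y'.
Euler-Lagrange: d/dx(y') − (−1) = 0, i.e. y'' + 1 = 0, so
    y(x) = −(1/2) x^2 + C1 x + C2.
Fixed left endpoint y(0) = -4 ⇒ C2 = -4.
The right endpoint x = 11 is free, so the natural (transversality) condition is ∂L/∂y' |_{x=11} = 0, i.e. y'(11) = 0.
Compute y'(x) = −1 x + C1, so y'(11) = −11 + C1 = 0 ⇒ C1 = 11.
Therefore the extremal is
    y(x) = −x^2/2 + 11 x − 4.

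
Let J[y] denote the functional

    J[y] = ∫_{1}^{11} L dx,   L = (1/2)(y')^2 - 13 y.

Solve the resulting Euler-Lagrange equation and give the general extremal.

The Lagrangian is L = (1/2)(y')^2 - 13 y.
∂L/∂y = -13.
∂L/∂y' = y'.
The Euler-Lagrange equation d/dx(∂L/∂y') − ∂L/∂y = 0 becomes:
    y'' + 13 = 0
General solution: y(x) = -(13/2) x^2 + A x + B, where A and B are arbitrary constants fixed by the endpoint conditions.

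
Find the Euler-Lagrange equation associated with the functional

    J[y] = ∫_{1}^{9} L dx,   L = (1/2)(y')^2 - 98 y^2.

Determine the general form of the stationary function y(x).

The Lagrangian is L = (1/2)(y')^2 - 98 y^2.
∂L/∂y = -196y.
∂L/∂y' = y'.
The Euler-Lagrange equation d/dx(∂L/∂y') − ∂L/∂y = 0 becomes:
    y'' + 196 y = 0
General solution: y(x) = A sin(14x) + B cos(14x), where A and B are arbitrary constants fixed by the endpoint conditions.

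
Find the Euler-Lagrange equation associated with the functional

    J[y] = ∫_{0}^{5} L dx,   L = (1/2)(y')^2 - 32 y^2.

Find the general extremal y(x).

The Lagrangian is L = (1/2)(y')^2 - 32 y^2.
∂L/∂y = -64y.
∂L/∂y' = y'.
The Euler-Lagrange equation d/dx(∂L/∂y') − ∂L/∂y = 0 becomes:
    y'' + 64 y = 0
General solution: y(x) = A sin(8x) + B cos(8x), where A and B are arbitrary constants fixed by the endpoint conditions.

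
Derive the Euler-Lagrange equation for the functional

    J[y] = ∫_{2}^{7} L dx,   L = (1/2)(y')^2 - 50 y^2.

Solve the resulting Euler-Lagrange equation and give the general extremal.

The Lagrangian is L = (1/2)(y')^2 - 50 y^2.
∂L/∂y = -100y.
∂L/∂y' = y'.
The Euler-Lagrange equation d/dx(∂L/∂y') − ∂L/∂y = 0 becomes:
    y'' + 100 y = 0
General solution: y(x) = A sin(10x) + B cos(10x), where A and B are arbitrary constants fixed by the endpoint conditions.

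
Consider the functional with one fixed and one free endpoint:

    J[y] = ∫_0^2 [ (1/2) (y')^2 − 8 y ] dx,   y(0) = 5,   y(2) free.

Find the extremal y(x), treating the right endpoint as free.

The Lagrangian L = (1/2) (y')^2 − 8 y gives
    ∂L/∂y = −8,   ∂L/∂y' = y'.
Euler-Lagrange: d/dx(y') − (−8) = 0, i.e. y'' + 8 = 0, so
    y(x) = −(8/2) x^2 + C1 x + C2.
Fixed left endpoint y(0) = 5 ⇒ C2 = 5.
The right endpoint x = 2 is free, so the natural (transversality) condition is ∂L/∂y' |_{x=2} = 0, i.e. y'(2) = 0.
Compute y'(x) = −8 x + C1, so y'(2) = −16 + C1 = 0 ⇒ C1 = 16.
Therefore the extremal is
    y(x) = −4 x^2 + 16 x + 5.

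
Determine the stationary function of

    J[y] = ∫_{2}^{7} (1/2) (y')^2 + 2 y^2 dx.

The Lagrangian is L = (1/2) (y')^2 + 2 y^2.
Compute ∂L/∂y = 4y, ∂L/∂y' = y'.
The Euler-Lagrange equation d/dx(∂L/∂y') − ∂L/∂y = 0 reduces to
    y'' − 4 y = 0.
Its general solution is
    y(x) = A e^(2x) + B e^(−2x),
with A, B fixed by the endpoint conditions.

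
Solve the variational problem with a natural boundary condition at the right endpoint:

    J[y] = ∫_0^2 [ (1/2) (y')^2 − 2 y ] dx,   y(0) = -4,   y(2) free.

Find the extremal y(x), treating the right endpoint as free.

The Lagrangian L = (1/2) (y')^2 − 2 y gives
    ∂L/∂y = −2,   ∂L/∂y' = y'.
Euler-Lagrange: d/dx(y') − (−2) = 0, i.e. y'' + 2 = 0, so
    y(x) = −(2/2) x^2 + C1 x + C2.
Fixed left endpoint y(0) = -4 ⇒ C2 = -4.
The right endpoint x = 2 is free, so the natural (transversality) condition is ∂L/∂y' |_{x=2} = 0, i.e. y'(2) = 0.
Compute y'(x) = −2 x + C1, so y'(2) = −4 + C1 = 0 ⇒ C1 = 4.
Therefore the extremal is
    y(x) = −x^2 + 4 x − 4.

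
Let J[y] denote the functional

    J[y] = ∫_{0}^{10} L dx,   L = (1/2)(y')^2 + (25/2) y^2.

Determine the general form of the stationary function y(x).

The Lagrangian is L = (1/2)(y')^2 + (25/2) y^2.
∂L/∂y = 25y.
∂L/∂y' = y'.
The Euler-Lagrange equation d/dx(∂L/∂y') − ∂L/∂y = 0 becomes:
    y'' - 25 y = 0
General solution: y(x) = A e^(5x) + B e^(-5x), where A and B are arbitrary constants fixed by the endpoint conditions.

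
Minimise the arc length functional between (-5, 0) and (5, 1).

Arc-length functional: J[y] = ∫ sqrt(1 + (y')^2) dx.
Lagrangian L = sqrt(1 + (y')^2) has no explicit y dependence, so ∂L/∂y = 0 and the Euler-Lagrange equation gives
    d/dx( y' / sqrt(1 + (y')^2) ) = 0  ⇒  y' / sqrt(1 + (y')^2) = const.
Hence y' is constant, so y(x) is affine.
Fitting the endpoints (-5, 0) and (5, 1):
    slope m = (1 − 0) / (5 − (-5)) = 1/10,
    intercept c = 0 − m·(-5) = 1/2.
Extremal: y(x) = (1/10) x + 1/2.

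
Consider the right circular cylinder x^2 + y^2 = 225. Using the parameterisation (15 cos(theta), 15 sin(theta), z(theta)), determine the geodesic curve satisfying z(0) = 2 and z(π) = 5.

Parameterise the cylinder of radius R = 15 as
    r(θ) = (15 cos θ, 15 sin θ, z(θ)).
The arc-length element is
    ds = sqrt(225 + (dz/dθ)^2) dθ,
so the Lagrangian is L = sqrt(225 + z'^2).
L depends on z' only, not on z or θ, so ∂L/∂z = 0 and
    ∂L/∂z' = z' / sqrt(225 + z'^2).
The Euler-Lagrange equation gives
    d/dθ( z' / sqrt(225 + z'^2) ) = 0,
so z' is constant. Integrating once:
    z(θ) = a θ + b,
a helix on the cylinder (a straight line when the cylinder is unrolled). The constants a, b are determined by the endpoint conditions.
With endpoint conditions z(0) = 2 and z(π) = 5: from z(0) = b we get b = 2, and a·π + 2 = 5 gives a = 3/π, so
    z(θ) = (3/π) θ + 2.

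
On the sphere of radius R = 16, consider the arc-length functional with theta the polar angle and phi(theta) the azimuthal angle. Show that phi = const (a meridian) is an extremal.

On the sphere of radius R = 16 with spherical coordinates (θ, φ), the induced metric is
    ds^2 = 256(dθ^2 + sin^2(θ) dφ^2).
Using θ as the parameter, the arc-length functional becomes
    J[φ] = ∫ 16 sqrt(1 + sin^2(θ) (dφ/dθ)^2) dθ.
So L = 16 sqrt(1 + sin^2(θ) φ'^2). Compute
    ∂L/∂φ = 0  (L has no explicit φ dependence),
    ∂L/∂φ' = 16 sin^2(θ) φ' / sqrt(1 + sin^2(θ) φ'^2).
For the candidate φ(θ) = c (constant), φ' = 0, so ∂L/∂φ' evaluated along the candidate vanishes, and ∂L/∂φ is identically zero. Hence
    d/dθ(∂L/∂φ') − ∂L/∂φ = 0
is satisfied. Therefore meridians φ = const are extremals of arc length — they are geodesics on the sphere.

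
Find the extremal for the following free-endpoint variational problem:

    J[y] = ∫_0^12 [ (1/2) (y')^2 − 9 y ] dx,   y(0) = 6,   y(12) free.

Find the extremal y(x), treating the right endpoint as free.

The Lagrangian L = (1/2) (y')^2 − 9 y gives
    ∂L/∂y = −9,   ∂L/∂y' = y'.
Euler-Lagrange: d/dx(y') − (−9) = 0, i.e. y'' + 9 = 0, so
    y(x) = −(9/2) x^2 + C1 x + C2.
Fixed left endpoint y(0) = 6 ⇒ C2 = 6.
The right endpoint x = 12 is free, so the natural (transversality) condition is ∂L/∂y' |_{x=12} = 0, i.e. y'(12) = 0.
Compute y'(x) = −9 x + C1, so y'(12) = −108 + C1 = 0 ⇒ C1 = 108.
Therefore the extremal is
    y(x) = −(9/2) x^2 + 108 x + 6.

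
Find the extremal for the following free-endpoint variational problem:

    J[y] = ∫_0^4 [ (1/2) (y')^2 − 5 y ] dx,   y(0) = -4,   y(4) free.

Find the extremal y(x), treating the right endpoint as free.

The Lagrangian L = (1/2) (y')^2 − 5 y gives
    ∂L/∂y = −5,   ∂L/∂y' = y'.
Euler-Lagrange: d/dx(y') − (−5) = 0, i.e. y'' + 5 = 0, so
    y(x) = −(5/2) x^2 + C1 x + C2.
Fixed left endpoint y(0) = -4 ⇒ C2 = -4.
The right endpoint x = 4 is free, so the natural (transversality) condition is ∂L/∂y' |_{x=4} = 0, i.e. y'(4) = 0.
Compute y'(x) = −5 x + C1, so y'(4) = −20 + C1 = 0 ⇒ C1 = 20.
Therefore the extremal is
    y(x) = −(5/2) x^2 + 20 x − 4.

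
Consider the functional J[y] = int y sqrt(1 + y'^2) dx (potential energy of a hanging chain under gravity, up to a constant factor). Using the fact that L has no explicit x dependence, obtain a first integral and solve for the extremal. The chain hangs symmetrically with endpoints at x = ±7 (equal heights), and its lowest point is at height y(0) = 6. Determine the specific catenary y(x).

The Lagrangian L(y, y') = y sqrt(1 + y'^2) has no explicit x dependence, so the Beltrami identity applies:
    L − y' ∂L/∂y' = C.
Compute ∂L/∂y' = y · y' / sqrt(1 + y'^2). Then
    L − y' ∂L/∂y'
    = y sqrt(1 + y'^2) − y · y'^2 / sqrt(1 + y'^2)
    = y (1 + y'^2 − y'^2) / sqrt(1 + y'^2)
    = y / sqrt(1 + y'^2) = C.
Squaring gives y^2 = C^2 (1 + y'^2), i.e.
    y'^2 = y^2 / C^2 − 1.
Separating variables,
    dy / sqrt(y^2 − C^2) = dx / C,
and integrating gives arccosh(y / C) = (x − a)/C, so
    y(x) = C cosh((x − a)/C),
the catenary. The constants C and a are fixed by the two endpoint conditions (and, for the hanging-chain problem, the length constraint selects C).
Now fit the given data. The endpoints x = ±7 are symmetric at equal height, so the catenary is even about its minimum: a = 0 and y(x) = C cosh(x/C). The lowest point is y(0) = C cosh(0) = C, and we are told y(0) = 6, so C = 6. Therefore
    y(x) = 6 cosh(x/6),
and at the endpoints
    y(±7) = 6 cosh(7/6).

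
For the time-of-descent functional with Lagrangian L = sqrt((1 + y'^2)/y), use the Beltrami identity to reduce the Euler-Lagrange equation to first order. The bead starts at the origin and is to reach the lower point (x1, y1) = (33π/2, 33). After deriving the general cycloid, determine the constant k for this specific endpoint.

The Lagrangian L = sqrt((1 + y'^2) / y) has no explicit x dependence, so the Beltrami identity applies:
    L − y' ∂L/∂y' = C.
Compute ∂L/∂y' = y' / sqrt(y (1 + y'^2)).
Substitute:
    sqrt((1 + y'^2)/y) − y'·y' / sqrt(y (1 + y'^2))
    = (1 + y'^2) / sqrt(y (1 + y'^2)) − y'^2 / sqrt(y (1 + y'^2))
    = 1 / sqrt(y (1 + y'^2)) = C.
Squaring and rearranging gives the first integral
    y (1 + y'^2) = 1/C^2 =: k   (constant).
Solving this first-order ODE by the substitution
    y = (k/2)(1 − cos θ)
yields the cycloid parameterisation
    x(θ) = (k/2)(θ − sin θ),   y(θ) = (k/2)(1 − cos θ).
The constant k is fixed by the endpoint condition.
Now fit the given lower endpoint (x1, y1) = (33π/2, 33). At the bottom of the first arch (θ = π), the parametric equations give
    y(π) = (k/2)(1 − cos π) = k,
    x(π) = (k/2)(π − sin π) = kπ/2.
Matching y(π) = 33 gives k = 33, consistent with x(π) = 33π/2. Therefore the specific cycloid is
    x(θ) = (33/2)(θ − sin θ),   y(θ) = (33/2)(1 − cos θ).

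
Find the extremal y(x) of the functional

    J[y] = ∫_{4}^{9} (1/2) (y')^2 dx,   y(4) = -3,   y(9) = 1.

The Lagrangian is L = (1/2) (y')^2.
Compute ∂L/∂y = 0, ∂L/∂y' = y'.
The Euler-Lagrange equation d/dx(∂L/∂y') − ∂L/∂y = 0 reduces to
    y'' = 0.
Its general solution is
    y(x) = A x + B,
with A, B fixed by the endpoint conditions.
Applying the endpoint conditions y(4) = -3 and y(9) = 1: solve A·4 + B = -3 and A·9 + B = 1. Subtracting gives A(9 − 4) = 1 − -3, so A = 4/5, and B = -3 − A·4 = -31/5. Therefore
    y(x) = (4/5) x - 31/5.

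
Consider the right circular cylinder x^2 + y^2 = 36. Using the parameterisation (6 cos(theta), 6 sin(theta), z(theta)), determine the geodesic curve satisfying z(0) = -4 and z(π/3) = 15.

Parameterise the cylinder of radius R = 6 as
    r(θ) = (6 cos θ, 6 sin θ, z(θ)).
The arc-length element is
    ds = sqrt(36 + (dz/dθ)^2) dθ,
so the Lagrangian is L = sqrt(36 + z'^2).
L depends on z' only, not on z or θ, so ∂L/∂z = 0 and
    ∂L/∂z' = z' / sqrt(36 + z'^2).
The Euler-Lagrange equation gives
    d/dθ( z' / sqrt(36 + z'^2) ) = 0,
so z' is constant. Integrating once:
    z(θ) = a θ + b,
a helix on the cylinder (a straight line when the cylinder is unrolled). The constants a, b are determined by the endpoint conditions.
With endpoint conditions z(0) = -4 and z(π/3) = 15: from z(0) = b we get b = -4, and a·π/3 + -4 = 15 gives a = 57/π, so
    z(θ) = (57/π) θ − 4.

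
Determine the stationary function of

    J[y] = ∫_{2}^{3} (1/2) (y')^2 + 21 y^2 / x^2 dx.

The Lagrangian is L = (1/2) (y')^2 + 21 y^2 / x^2.
Compute ∂L/∂y = 42y/x^2, ∂L/∂y' = y'.
The Euler-Lagrange equation d/dx(∂L/∂y') − ∂L/∂y = 0 reduces to
    y'' − 42/x^2 · y = 0  (x > 0).
Its general solution is
    y(x) = A x^7 + B x^(-6),
with A, B fixed by the endpoint conditions.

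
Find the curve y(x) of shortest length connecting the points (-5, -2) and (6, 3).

Arc-length functional: J[y] = ∫ sqrt(1 + (y')^2) dx.
Lagrangian L = sqrt(1 + (y')^2) has no explicit y dependence, so ∂L/∂y = 0 and the Euler-Lagrange equation gives
    d/dx( y' / sqrt(1 + (y')^2) ) = 0  ⇒  y' / sqrt(1 + (y')^2) = const.
Hence y' is constant, so y(x) is affine.
Fitting the endpoints (-5, -2) and (6, 3):
    slope m = (3 − (-2)) / (6 − (-5)) = 5/11,
    intercept c = (-2) − m·(-5) = 3/11.
Extremal: y(x) = (5/11) x + 3/11.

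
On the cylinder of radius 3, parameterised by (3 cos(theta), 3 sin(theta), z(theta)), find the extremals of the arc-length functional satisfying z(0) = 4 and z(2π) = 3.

Parameterise the cylinder of radius R = 3 as
    r(θ) = (3 cos θ, 3 sin θ, z(θ)).
The arc-length element is
    ds = sqrt(9 + (dz/dθ)^2) dθ,
so the Lagrangian is L = sqrt(9 + z'^2).
L depends on z' only, not on z or θ, so ∂L/∂z = 0 and
    ∂L/∂z' = z' / sqrt(9 + z'^2).
The Euler-Lagrange equation gives
    d/dθ( z' / sqrt(9 + z'^2) ) = 0,
so z' is constant. Integrating once:
    z(θ) = a θ + b,
a helix on the cylinder (a straight line when the cylinder is unrolled). The constants a, b are determined by the endpoint conditions.
With endpoint conditions z(0) = 4 and z(2π) = 3: from z(0) = b we get b = 4, and a·2π + 4 = 3 gives a = -1/(2π), so
    z(θ) = (-1/(2π)) θ + 4.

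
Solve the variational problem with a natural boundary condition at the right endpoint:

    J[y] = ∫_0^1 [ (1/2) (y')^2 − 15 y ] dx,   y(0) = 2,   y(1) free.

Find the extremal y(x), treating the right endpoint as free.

The Lagrangian L = (1/2) (y')^2 − 15 y gives
    ∂L/∂y = −15,   ∂L/∂y' = y'.
Euler-Lagrange: d/dx(y') − (−15) = 0, i.e. y'' + 15 = 0, so
    y(x) = −(15/2) x^2 + C1 x + C2.
Fixed left endpoint y(0) = 2 ⇒ C2 = 2.
The right endpoint x = 1 is free, so the natural (transversality) condition is ∂L/∂y' |_{x=1} = 0, i.e. y'(1) = 0.
Compute y'(x) = −15 x + C1, so y'(1) = −15 + C1 = 0 ⇒ C1 = 15.
Therefore the extremal is
    y(x) = −(15/2) x^2 + 15 x + 2.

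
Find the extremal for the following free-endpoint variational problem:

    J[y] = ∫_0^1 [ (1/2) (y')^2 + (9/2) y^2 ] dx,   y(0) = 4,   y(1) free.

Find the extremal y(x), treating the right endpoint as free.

The Lagrangian L = (1/2) (y')^2 + (9/2) y^2 gives
    ∂L/∂y = 9 y,   ∂L/∂y' = y'.
Euler-Lagrange: y'' − 9 y = 0.
With k = 3, the general solution is
    y(x) = A cosh(3 x) + B sinh(3 x).
Fixed left endpoint y(0) = 4 ⇒ A = 4.
The right endpoint x = 1 is free, so the natural (transversality) condition is ∂L/∂y' |_{x=1} = 0, i.e. y'(1) = 0.
Compute y'(x) = A k sinh(k x) + B k cosh(k x), so
    y'(1) = A k sinh(k·1) + B k cosh(k·1) = 0
    ⇒ B = −A tanh(k·1) = − 4 tanh(3·1).
Therefore the extremal is
    y(x) = 4 cosh(3 x) − 4 tanh(3·1) sinh(3 x).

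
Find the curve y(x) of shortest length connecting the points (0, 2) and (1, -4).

Arc-length functional: J[y] = ∫ sqrt(1 + (y')^2) dx.
Lagrangian L = sqrt(1 + (y')^2) has no explicit y dependence, so ∂L/∂y = 0 and the Euler-Lagrange equation gives
    d/dx( y' / sqrt(1 + (y')^2) ) = 0  ⇒  y' / sqrt(1 + (y')^2) = const.
Hence y' is constant, so y(x) is affine.
Fitting the endpoints (0, 2) and (1, -4):
    slope m = ((-4) − 2) / (1 − 0) = -6,
    intercept c = 2 − m·0 = 2.
Extremal: y(x) = -6 x + 2.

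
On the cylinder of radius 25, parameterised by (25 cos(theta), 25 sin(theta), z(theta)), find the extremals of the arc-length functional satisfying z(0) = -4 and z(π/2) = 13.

Parameterise the cylinder of radius R = 25 as
    r(θ) = (25 cos θ, 25 sin θ, z(θ)).
The arc-length element is
    ds = sqrt(625 + (dz/dθ)^2) dθ,
so the Lagrangian is L = sqrt(625 + z'^2).
L depends on z' only, not on z or θ, so ∂L/∂z = 0 and
    ∂L/∂z' = z' / sqrt(625 + z'^2).
The Euler-Lagrange equation gives
    d/dθ( z' / sqrt(625 + z'^2) ) = 0,
so z' is constant. Integrating once:
    z(θ) = a θ + b,
a helix on the cylinder (a straight line when the cylinder is unrolled). The constants a, b are determined by the endpoint conditions.
With endpoint conditions z(0) = -4 and z(π/2) = 13: from z(0) = b we get b = -4, and a·π/2 + -4 = 13 gives a = 34/π, so
    z(θ) = (34/π) θ − 4.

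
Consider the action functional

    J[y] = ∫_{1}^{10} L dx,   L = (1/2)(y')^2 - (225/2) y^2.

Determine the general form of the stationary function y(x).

The Lagrangian is L = (1/2)(y')^2 - (225/2) y^2.
∂L/∂y = -225y.
∂L/∂y' = y'.
The Euler-Lagrange equation d/dx(∂L/∂y') − ∂L/∂y = 0 becomes:
    y'' + 225 y = 0
General solution: y(x) = A sin(15x) + B cos(15x), where A and B are arbitrary constants fixed by the endpoint conditions.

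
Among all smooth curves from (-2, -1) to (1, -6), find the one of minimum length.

Arc-length functional: J[y] = ∫ sqrt(1 + (y')^2) dx.
Lagrangian L = sqrt(1 + (y')^2) has no explicit y dependence, so ∂L/∂y = 0 and the Euler-Lagrange equation gives
    d/dx( y' / sqrt(1 + (y')^2) ) = 0  ⇒  y' / sqrt(1 + (y')^2) = const.
Hence y' is constant, so y(x) is affine.
Fitting the endpoints (-2, -1) and (1, -6):
    slope m = ((-6) − (-1)) / (1 − (-2)) = -5/3,
    intercept c = (-1) − m·(-2) = -13/3.
Extremal: y(x) = (-5/3) x - 13/3.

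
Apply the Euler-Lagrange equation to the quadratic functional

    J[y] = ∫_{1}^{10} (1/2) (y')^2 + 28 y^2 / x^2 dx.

The Lagrangian is L = (1/2) (y')^2 + 28 y^2 / x^2.
Compute ∂L/∂y = 56y/x^2, ∂L/∂y' = y'.
The Euler-Lagrange equation d/dx(∂L/∂y') − ∂L/∂y = 0 reduces to
    y'' − 56/x^2 · y = 0  (x > 0).
Its general solution is
    y(x) = A x^8 + B x^(-7),
with A, B fixed by the endpoint conditions.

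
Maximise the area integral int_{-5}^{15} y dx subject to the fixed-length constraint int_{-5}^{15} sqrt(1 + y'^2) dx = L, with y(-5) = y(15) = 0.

Set up the augmented Lagrangian using a multiplier λ for the length constraint:
    F(y, y') = y − λ sqrt(1 + y'^2).
F has no explicit x dependence, so the Beltrami identity yields a first integral
    F − y' ∂F/∂y' = C.
Compute ∂F/∂y' = −λ y' / sqrt(1 + y'^2). Then
    y − λ sqrt(1 + y'^2) + λ y'^2 / sqrt(1 + y'^2) = C
    ⇒  y − λ / sqrt(1 + y'^2) = C.
Solving for y' and integrating gives
    (x − a)^2 + (y − b)^2 = λ^2,
a circular arc of radius λ. The constants a, b are determined by the endpoint conditions y(-5) = y(15) = 0, and λ is fixed implicitly by the length constraint
    ∫_{-5}^{15} sqrt(1 + y'^2) dx = L.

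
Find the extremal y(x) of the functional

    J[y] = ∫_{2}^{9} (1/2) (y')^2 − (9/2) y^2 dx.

The Lagrangian is L = (1/2) (y')^2 − (9/2) y^2.
Compute ∂L/∂y = -9y, ∂L/∂y' = y'.
The Euler-Lagrange equation d/dx(∂L/∂y') − ∂L/∂y = 0 reduces to
    y'' + 9 y = 0.
Its general solution is
    y(x) = A sin(3x) + B cos(3x),
with A, B fixed by the endpoint conditions.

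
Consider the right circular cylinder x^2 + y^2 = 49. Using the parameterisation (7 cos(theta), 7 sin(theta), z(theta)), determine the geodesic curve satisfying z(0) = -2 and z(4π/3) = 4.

Parameterise the cylinder of radius R = 7 as
    r(θ) = (7 cos θ, 7 sin θ, z(θ)).
The arc-length element is
    ds = sqrt(49 + (dz/dθ)^2) dθ,
so the Lagrangian is L = sqrt(49 + z'^2).
L depends on z' only, not on z or θ, so ∂L/∂z = 0 and
    ∂L/∂z' = z' / sqrt(49 + z'^2).
The Euler-Lagrange equation gives
    d/dθ( z' / sqrt(49 + z'^2) ) = 0,
so z' is constant. Integrating once:
    z(θ) = a θ + b,
a helix on the cylinder (a straight line when the cylinder is unrolled). The constants a, b are determined by the endpoint conditions.
With endpoint conditions z(0) = -2 and z(4π/3) = 4: from z(0) = b we get b = -2, and a·4π/3 + -2 = 4 gives a = 9/(2π), so
    z(θ) = (9/(2π)) θ − 2.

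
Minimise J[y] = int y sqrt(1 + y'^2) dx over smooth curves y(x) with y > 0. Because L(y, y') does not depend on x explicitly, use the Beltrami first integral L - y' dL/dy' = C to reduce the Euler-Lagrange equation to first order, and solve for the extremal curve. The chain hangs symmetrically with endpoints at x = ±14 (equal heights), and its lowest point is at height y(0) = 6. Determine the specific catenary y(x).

The Lagrangian L(y, y') = y sqrt(1 + y'^2) has no explicit x dependence, so the Beltrami identity applies:
    L − y' ∂L/∂y' = C.
Compute ∂L/∂y' = y · y' / sqrt(1 + y'^2). Then
    L − y' ∂L/∂y'
    = y sqrt(1 + y'^2) − y · y'^2 / sqrt(1 + y'^2)
    = y (1 + y'^2 − y'^2) / sqrt(1 + y'^2)
    = y / sqrt(1 + y'^2) = C.
Squaring gives y^2 = C^2 (1 + y'^2), i.e.
    y'^2 = y^2 / C^2 − 1.
Separating variables,
    dy / sqrt(y^2 − C^2) = dx / C,
and integrating gives arccosh(y / C) = (x − a)/C, so
    y(x) = C cosh((x − a)/C),
the catenary. The constants C and a are fixed by the two endpoint conditions (and, for the hanging-chain problem, the length constraint selects C).
Now fit the given data. The endpoints x = ±14 are symmetric at equal height, so the catenary is even about its minimum: a = 0 and y(x) = C cosh(x/C). The lowest point is y(0) = C cosh(0) = C, and we are told y(0) = 6, so C = 6. Therefore
    y(x) = 6 cosh(x/6),
and at the endpoints
    y(±14) = 6 cosh(14/6).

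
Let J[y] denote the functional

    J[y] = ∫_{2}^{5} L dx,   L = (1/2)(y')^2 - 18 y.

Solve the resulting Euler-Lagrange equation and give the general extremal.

The Lagrangian is L = (1/2)(y')^2 - 18 y.
∂L/∂y = -18.
∂L/∂y' = y'.
The Euler-Lagrange equation d/dx(∂L/∂y') − ∂L/∂y = 0 becomes:
    y'' + 18 = 0
General solution: y(x) = -9 x^2 + A x + B, where A and B are arbitrary constants fixed by the endpoint conditions.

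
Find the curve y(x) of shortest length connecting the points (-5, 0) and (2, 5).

Arc-length functional: J[y] = ∫ sqrt(1 + (y')^2) dx.
Lagrangian L = sqrt(1 + (y')^2) has no explicit y dependence, so ∂L/∂y = 0 and the Euler-Lagrange equation gives
    d/dx( y' / sqrt(1 + (y')^2) ) = 0  ⇒  y' / sqrt(1 + (y')^2) = const.
Hence y' is constant, so y(x) is affine.
Fitting the endpoints (-5, 0) and (2, 5):
    slope m = (5 − 0) / (2 − (-5)) = 5/7,
    intercept c = 0 − m·(-5) = 25/7.
Extremal: y(x) = (5/7) x + 25/7.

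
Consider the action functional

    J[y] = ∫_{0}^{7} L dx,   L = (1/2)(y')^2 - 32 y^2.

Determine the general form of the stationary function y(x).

The Lagrangian is L = (1/2)(y')^2 - 32 y^2.
∂L/∂y = -64y.
∂L/∂y' = y'.
The Euler-Lagrange equation d/dx(∂L/∂y') − ∂L/∂y = 0 becomes:
    y'' + 64 y = 0
General solution: y(x) = A sin(8x) + B cos(8x), where A and B are arbitrary constants fixed by the endpoint conditions.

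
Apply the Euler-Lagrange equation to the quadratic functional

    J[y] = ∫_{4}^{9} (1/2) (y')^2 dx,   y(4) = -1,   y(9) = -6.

The Lagrangian is L = (1/2) (y')^2.
Compute ∂L/∂y = 0, ∂L/∂y' = y'.
The Euler-Lagrange equation d/dx(∂L/∂y') − ∂L/∂y = 0 reduces to
    y'' = 0.
Its general solution is
    y(x) = A x + B,
with A, B fixed by the endpoint conditions.
Applying the endpoint conditions y(4) = -1 and y(9) = -6: solve A·4 + B = -1 and A·9 + B = -6. Subtracting gives A(9 − 4) = -6 − -1, so A = -1, and B = -1 − A·4 = 3. Therefore
    y(x) = -x + 3.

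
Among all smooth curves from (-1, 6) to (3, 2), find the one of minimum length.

Arc-length functional: J[y] = ∫ sqrt(1 + (y')^2) dx.
Lagrangian L = sqrt(1 + (y')^2) has no explicit y dependence, so ∂L/∂y = 0 and the Euler-Lagrange equation gives
    d/dx( y' / sqrt(1 + (y')^2) ) = 0  ⇒  y' / sqrt(1 + (y')^2) = const.
Hence y' is constant, so y(x) is affine.
Fitting the endpoints (-1, 6) and (3, 2):
    slope m = (2 − 6) / (3 − (-1)) = -1,
    intercept c = 6 − m·(-1) = 5.
Extremal: y(x) = -x + 5.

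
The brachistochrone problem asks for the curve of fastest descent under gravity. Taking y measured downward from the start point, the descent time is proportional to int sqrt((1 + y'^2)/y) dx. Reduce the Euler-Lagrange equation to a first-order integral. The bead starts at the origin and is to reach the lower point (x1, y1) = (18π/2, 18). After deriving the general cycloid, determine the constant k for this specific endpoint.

The Lagrangian L = sqrt((1 + y'^2) / y) has no explicit x dependence, so the Beltrami identity applies:
    L − y' ∂L/∂y' = C.
Compute ∂L/∂y' = y' / sqrt(y (1 + y'^2)).
Substitute:
    sqrt((1 + y'^2)/y) − y'·y' / sqrt(y (1 + y'^2))
    = (1 + y'^2) / sqrt(y (1 + y'^2)) − y'^2 / sqrt(y (1 + y'^2))
    = 1 / sqrt(y (1 + y'^2)) = C.
Squaring and rearranging gives the first integral
    y (1 + y'^2) = 1/C^2 =: k   (constant).
Solving this first-order ODE by the substitution
    y = (k/2)(1 − cos θ)
yields the cycloid parameterisation
    x(θ) = (k/2)(θ − sin θ),   y(θ) = (k/2)(1 − cos θ).
The constant k is fixed by the endpoint condition.
Now fit the given lower endpoint (x1, y1) = (18π/2, 18). At the bottom of the first arch (θ = π), the parametric equations give
    y(π) = (k/2)(1 − cos π) = k,
    x(π) = (k/2)(π − sin π) = kπ/2.
Matching y(π) = 18 gives k = 18, consistent with x(π) = 18π/2. Therefore the specific cycloid is
    x(θ) = (18/2)(θ − sin θ),   y(θ) = (18/2)(1 − cos θ).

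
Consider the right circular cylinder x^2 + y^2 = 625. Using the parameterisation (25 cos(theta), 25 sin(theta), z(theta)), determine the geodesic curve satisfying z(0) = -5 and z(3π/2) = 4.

Parameterise the cylinder of radius R = 25 as
    r(θ) = (25 cos θ, 25 sin θ, z(θ)).
The arc-length element is
    ds = sqrt(625 + (dz/dθ)^2) dθ,
so the Lagrangian is L = sqrt(625 + z'^2).
L depends on z' only, not on z or θ, so ∂L/∂z = 0 and
    ∂L/∂z' = z' / sqrt(625 + z'^2).
The Euler-Lagrange equation gives
    d/dθ( z' / sqrt(625 + z'^2) ) = 0,
so z' is constant. Integrating once:
    z(θ) = a θ + b,
a helix on the cylinder (a straight line when the cylinder is unrolled). The constants a, b are determined by the endpoint conditions.
With endpoint conditions z(0) = -5 and z(3π/2) = 4: from z(0) = b we get b = -5, and a·3π/2 + -5 = 4 gives a = 6/π, so
    z(θ) = (6/π) θ − 5.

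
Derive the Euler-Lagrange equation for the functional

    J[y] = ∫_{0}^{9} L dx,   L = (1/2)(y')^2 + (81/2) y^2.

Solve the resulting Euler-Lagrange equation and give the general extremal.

The Lagrangian is L = (1/2)(y')^2 + (81/2) y^2.
∂L/∂y = 81y.
∂L/∂y' = y'.
The Euler-Lagrange equation d/dx(∂L/∂y') − ∂L/∂y = 0 becomes:
    y'' - 81 y = 0
General solution: y(x) = A e^(9x) + B e^(-9x), where A and B are arbitrary constants fixed by the endpoint conditions.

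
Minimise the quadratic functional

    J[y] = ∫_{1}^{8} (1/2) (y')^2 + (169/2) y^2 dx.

The Lagrangian is L = (1/2) (y')^2 + (169/2) y^2.
Compute ∂L/∂y = 169y, ∂L/∂y' = y'.
The Euler-Lagrange equation d/dx(∂L/∂y') − ∂L/∂y = 0 reduces to
    y'' − 169 y = 0.
Its general solution is
    y(x) = A e^(13x) + B e^(−13x),
with A, B fixed by the endpoint conditions.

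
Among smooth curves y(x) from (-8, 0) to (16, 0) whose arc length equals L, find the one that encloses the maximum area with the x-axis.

Set up the augmented Lagrangian using a multiplier λ for the length constraint:
    F(y, y') = y − λ sqrt(1 + y'^2).
F has no explicit x dependence, so the Beltrami identity yields a first integral
    F − y' ∂F/∂y' = C.
Compute ∂F/∂y' = −λ y' / sqrt(1 + y'^2). Then
    y − λ sqrt(1 + y'^2) + λ y'^2 / sqrt(1 + y'^2) = C
    ⇒  y − λ / sqrt(1 + y'^2) = C.
Solving for y' and integrating gives
    (x − a)^2 + (y − b)^2 = λ^2,
a circular arc of radius λ. The constants a, b are determined by the endpoint conditions y(-8) = y(16) = 0, and λ is fixed implicitly by the length constraint
    ∫_{-8}^{16} sqrt(1 + y'^2) dx = L.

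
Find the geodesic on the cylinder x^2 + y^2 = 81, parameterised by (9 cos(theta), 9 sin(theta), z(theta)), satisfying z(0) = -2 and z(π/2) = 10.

Parameterise the cylinder of radius R = 9 as
    r(θ) = (9 cos θ, 9 sin θ, z(θ)).
The arc-length element is
    ds = sqrt(81 + (dz/dθ)^2) dθ,
so the Lagrangian is L = sqrt(81 + z'^2).
L depends on z' only, not on z or θ, so ∂L/∂z = 0 and
    ∂L/∂z' = z' / sqrt(81 + z'^2).
The Euler-Lagrange equation gives
    d/dθ( z' / sqrt(81 + z'^2) ) = 0,
so z' is constant. Integrating once:
    z(θ) = a θ + b,
a helix on the cylinder (a straight line when the cylinder is unrolled). The constants a, b are determined by the endpoint conditions.
With endpoint conditions z(0) = -2 and z(π/2) = 10: from z(0) = b we get b = -2, and a·π/2 + -2 = 10 gives a = 24/π, so
    z(θ) = (24/π) θ − 2.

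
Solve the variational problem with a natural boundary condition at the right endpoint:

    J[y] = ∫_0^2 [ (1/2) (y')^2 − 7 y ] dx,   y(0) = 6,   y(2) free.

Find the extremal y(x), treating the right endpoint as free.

The Lagrangian L = (1/2) (y')^2 − 7 y gives
    ∂L/∂y = −7,   ∂L/∂y' = y'.
Euler-Lagrange: d/dx(y') − (−7) = 0, i.e. y'' + 7 = 0, so
    y(x) = −(7/2) x^2 + C1 x + C2.
Fixed left endpoint y(0) = 6 ⇒ C2 = 6.
The right endpoint x = 2 is free, so the natural (transversality) condition is ∂L/∂y' |_{x=2} = 0, i.e. y'(2) = 0.
Compute y'(x) = −7 x + C1, so y'(2) = −14 + C1 = 0 ⇒ C1 = 14.
Therefore the extremal is
    y(x) = −(7/2) x^2 + 14 x + 6.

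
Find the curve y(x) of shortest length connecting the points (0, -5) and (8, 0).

Arc-length functional: J[y] = ∫ sqrt(1 + (y')^2) dx.
Lagrangian L = sqrt(1 + (y')^2) has no explicit y dependence, so ∂L/∂y = 0 and the Euler-Lagrange equation gives
    d/dx( y' / sqrt(1 + (y')^2) ) = 0  ⇒  y' / sqrt(1 + (y')^2) = const.
Hence y' is constant, so y(x) is affine.
Fitting the endpoints (0, -5) and (8, 0):
    slope m = (0 − (-5)) / (8 − 0) = 5/8,
    intercept c = (-5) − m·0 = -5.
Extremal: y(x) = (5/8) x - 5.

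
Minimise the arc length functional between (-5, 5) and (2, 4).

Arc-length functional: J[y] = ∫ sqrt(1 + (y')^2) dx.
Lagrangian L = sqrt(1 + (y')^2) has no explicit y dependence, so ∂L/∂y = 0 and the Euler-Lagrange equation gives
    d/dx( y' / sqrt(1 + (y')^2) ) = 0  ⇒  y' / sqrt(1 + (y')^2) = const.
Hence y' is constant, so y(x) is affine.
Fitting the endpoints (-5, 5) and (2, 4):
    slope m = (4 − 5) / (2 − (-5)) = -1/7,
    intercept c = 5 − m·(-5) = 30/7.
Extremal: y(x) = (-1/7) x + 30/7.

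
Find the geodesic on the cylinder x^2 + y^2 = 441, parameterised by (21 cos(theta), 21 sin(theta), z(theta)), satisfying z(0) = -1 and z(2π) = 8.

Parameterise the cylinder of radius R = 21 as
    r(θ) = (21 cos θ, 21 sin θ, z(θ)).
The arc-length element is
    ds = sqrt(441 + (dz/dθ)^2) dθ,
so the Lagrangian is L = sqrt(441 + z'^2).
L depends on z' only, not on z or θ, so ∂L/∂z = 0 and
    ∂L/∂z' = z' / sqrt(441 + z'^2).
The Euler-Lagrange equation gives
    d/dθ( z' / sqrt(441 + z'^2) ) = 0,
so z' is constant. Integrating once:
    z(θ) = a θ + b,
a helix on the cylinder (a straight line when the cylinder is unrolled). The constants a, b are determined by the endpoint conditions.
With endpoint conditions z(0) = -1 and z(2π) = 8: from z(0) = b we get b = -1, and a·2π + -1 = 8 gives a = 9/(2π), so
    z(θ) = (9/(2π)) θ − 1.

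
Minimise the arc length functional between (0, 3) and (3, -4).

Arc-length functional: J[y] = ∫ sqrt(1 + (y')^2) dx.
Lagrangian L = sqrt(1 + (y')^2) has no explicit y dependence, so ∂L/∂y = 0 and the Euler-Lagrange equation gives
    d/dx( y' / sqrt(1 + (y')^2) ) = 0  ⇒  y' / sqrt(1 + (y')^2) = const.
Hence y' is constant, so y(x) is affine.
Fitting the endpoints (0, 3) and (3, -4):
    slope m = ((-4) − 3) / (3 − 0) = -7/3,
    intercept c = 3 − m·0 = 3.
Extremal: y(x) = (-7/3) x + 3.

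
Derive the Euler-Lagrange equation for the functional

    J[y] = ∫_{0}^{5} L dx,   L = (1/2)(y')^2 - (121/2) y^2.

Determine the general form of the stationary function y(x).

The Lagrangian is L = (1/2)(y')^2 - (121/2) y^2.
∂L/∂y = -121y.
∂L/∂y' = y'.
The Euler-Lagrange equation d/dx(∂L/∂y') − ∂L/∂y = 0 becomes:
    y'' + 121 y = 0
General solution: y(x) = A sin(11x) + B cos(11x), where A and B are arbitrary constants fixed by the endpoint conditions.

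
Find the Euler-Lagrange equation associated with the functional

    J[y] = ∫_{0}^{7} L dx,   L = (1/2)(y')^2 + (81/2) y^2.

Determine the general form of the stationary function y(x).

The Lagrangian is L = (1/2)(y')^2 + (81/2) y^2.
∂L/∂y = 81y.
∂L/∂y' = y'.
The Euler-Lagrange equation d/dx(∂L/∂y') − ∂L/∂y = 0 becomes:
    y'' - 81 y = 0
General solution: y(x) = A e^(9x) + B e^(-9x), where A and B are arbitrary constants fixed by the endpoint conditions.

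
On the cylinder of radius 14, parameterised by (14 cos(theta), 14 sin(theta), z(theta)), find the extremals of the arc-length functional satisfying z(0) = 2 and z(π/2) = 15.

Parameterise the cylinder of radius R = 14 as
    r(θ) = (14 cos θ, 14 sin θ, z(θ)).
The arc-length element is
    ds = sqrt(196 + (dz/dθ)^2) dθ,
so the Lagrangian is L = sqrt(196 + z'^2).
L depends on z' only, not on z or θ, so ∂L/∂z = 0 and
    ∂L/∂z' = z' / sqrt(196 + z'^2).
The Euler-Lagrange equation gives
    d/dθ( z' / sqrt(196 + z'^2) ) = 0,
so z' is constant. Integrating once:
    z(θ) = a θ + b,
a helix on the cylinder (a straight line when the cylinder is unrolled). The constants a, b are determined by the endpoint conditions.
With endpoint conditions z(0) = 2 and z(π/2) = 15: from z(0) = b we get b = 2, and a·π/2 + 2 = 15 gives a = 26/π, so
    z(θ) = (26/π) θ + 2.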